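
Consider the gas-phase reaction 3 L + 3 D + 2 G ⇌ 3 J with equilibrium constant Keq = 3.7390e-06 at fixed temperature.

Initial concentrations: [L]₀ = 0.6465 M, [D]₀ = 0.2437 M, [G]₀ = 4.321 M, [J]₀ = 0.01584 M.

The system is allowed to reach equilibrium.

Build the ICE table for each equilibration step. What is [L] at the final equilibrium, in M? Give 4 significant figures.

[L]_eq = 0.6555 M

Q₀ = 5.4428e-05 vs Keq = 3.7390e-06 ⇒ Q>K, reverse
Step 1:
                   L          D          G          J
  I           0.6465     0.2437      4.321    0.01584
  C         0.009013   0.009013   0.006008  -0.009013
  E           0.6555     0.2527      4.327   0.006827
  solve Keq expr → x = -0.003004; check Q = 3.7390e-06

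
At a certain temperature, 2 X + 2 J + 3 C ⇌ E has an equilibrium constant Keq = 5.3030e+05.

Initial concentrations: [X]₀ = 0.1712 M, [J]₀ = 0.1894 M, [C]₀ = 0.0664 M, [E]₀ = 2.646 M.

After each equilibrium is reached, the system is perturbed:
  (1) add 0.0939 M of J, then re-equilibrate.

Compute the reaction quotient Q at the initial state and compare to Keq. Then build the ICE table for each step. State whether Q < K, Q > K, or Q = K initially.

Q₀ = 8.5964e+06 vs Keq = 5.3030e+05 ⇒ Q>K, reverse
Step 1:
                    X           J           C           E
  init         0.1712      0.1894      0.0664       2.646
  Δ           0.04081     0.04081     0.06122    -0.02041
  eq            0.212      0.2302      0.1276       2.626
  solve Keq expr → x = -0.02041; check Q = 5.3030e+05
Then add 0.0939 M of J.
Step 2:
                    X           J           C           E
  init          0.212      0.3241      0.1276       2.626
  Δ          -0.01258    -0.01258    -0.01888    0.006292
  eq           0.1994      0.3115      0.1087       2.632
  solve Keq expr → x = 0.006292; check Q = 5.3030e+05

Q₀ = 8.5964e+06; Q > K (proceeds reverse)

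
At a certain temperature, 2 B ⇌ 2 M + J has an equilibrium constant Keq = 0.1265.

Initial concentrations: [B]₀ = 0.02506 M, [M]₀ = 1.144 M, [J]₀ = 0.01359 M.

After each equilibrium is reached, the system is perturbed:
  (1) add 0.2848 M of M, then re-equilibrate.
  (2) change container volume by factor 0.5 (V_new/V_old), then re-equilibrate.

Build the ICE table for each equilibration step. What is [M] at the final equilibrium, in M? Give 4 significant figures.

Q₀ = 28.32 vs Keq = 0.1265 ⇒ Q>K, reverse
Step 1:
                    B           M           J
  Initial     0.02506       1.144     0.01359
  Change      0.02664    -0.02664    -0.01332
  Equil        0.0517       1.117  2.7081e-04
  solve Keq expr → x = -0.01332; check Q = 0.1265
Then add 0.2848 M of M.
Step 2:
                    B           M           J
  Initial      0.0517       1.402  2.7081e-04
  Change   1.9498e-04 -1.9498e-04 -9.7489e-05
  Equil       0.05189       1.402  1.7332e-04
  solve Keq expr → x = -9.7489e-05; check Q = 0.1265
Then change container volume by factor 0.5 (V_new/V_old).
Step 3:
                    B           M           J
  Initial      0.1038       2.804  3.4663e-04
  Change   3.4424e-04 -3.4424e-04 -1.7212e-04
  Equil        0.1041       2.804  1.7451e-04
  solve Keq expr → x = -1.7212e-04; check Q = 0.1265

[M]_eq = 2.804 M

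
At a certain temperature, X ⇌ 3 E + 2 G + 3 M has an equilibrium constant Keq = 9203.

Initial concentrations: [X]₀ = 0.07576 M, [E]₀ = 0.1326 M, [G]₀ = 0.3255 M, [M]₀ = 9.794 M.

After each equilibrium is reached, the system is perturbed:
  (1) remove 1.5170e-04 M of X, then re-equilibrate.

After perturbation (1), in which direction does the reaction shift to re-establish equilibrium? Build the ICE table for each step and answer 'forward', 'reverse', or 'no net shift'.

Q₀ = 3.063 vs Keq = 9203 ⇒ Q<K, forward
Step 1:
                  X         E         G         M
  Initial   0.07576    0.1326    0.3255     9.794
  Change   -0.07464    0.2239    0.1493    0.2239
  Equil    0.001116    0.3565    0.4748     10.02
  solve Keq expr → x = 0.07464; check Q = 9203
Then remove 1.5170e-04 M of X.
Step 2:
                  X         E         G         M
  Initial 9.6439e-04    0.3565    0.4748     10.02
  Change  1.4608e-04 -4.3823e-04 -2.9215e-04 -4.3823e-04
  Equil     0.00111    0.3561    0.4745     10.02
  solve Keq expr → x = -1.4608e-04; check Q = 9203

Direction: reverse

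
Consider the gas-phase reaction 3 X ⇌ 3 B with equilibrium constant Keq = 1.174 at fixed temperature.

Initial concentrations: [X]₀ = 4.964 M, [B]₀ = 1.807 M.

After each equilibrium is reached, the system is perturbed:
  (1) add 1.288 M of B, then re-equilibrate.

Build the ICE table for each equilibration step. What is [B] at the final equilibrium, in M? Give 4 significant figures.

[B]_eq = 4.137 M

Q₀ = 0.04824 vs Keq = 1.174 ⇒ Q<K, forward
Step 1:
                  X         B
  I           4.964     1.807
  C          -1.669     1.669
  E           3.295     3.476
  solve Keq expr → x = 0.5563; check Q = 1.174
Then add 1.288 M of B.
Step 2:
                  X         B
  I           3.295     4.764
  C          0.6268   -0.6268
  E           3.922     4.137
  solve Keq expr → x = -0.2089; check Q = 1.174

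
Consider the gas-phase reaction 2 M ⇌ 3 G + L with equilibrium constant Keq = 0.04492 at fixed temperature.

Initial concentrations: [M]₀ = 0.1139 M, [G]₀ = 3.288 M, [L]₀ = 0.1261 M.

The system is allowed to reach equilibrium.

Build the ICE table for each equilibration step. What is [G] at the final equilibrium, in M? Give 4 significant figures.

[G]_eq = 2.91 M

Q₀ = 345.5 vs Keq = 0.04492 ⇒ Q>K, reverse
Step 1:
                  M         G         L
  I          0.1139     3.288    0.1261
  C          0.2517   -0.3776   -0.1259
  E          0.3656      2.91 2.4356e-04
  solve Keq expr → x = -0.1259; check Q = 0.04492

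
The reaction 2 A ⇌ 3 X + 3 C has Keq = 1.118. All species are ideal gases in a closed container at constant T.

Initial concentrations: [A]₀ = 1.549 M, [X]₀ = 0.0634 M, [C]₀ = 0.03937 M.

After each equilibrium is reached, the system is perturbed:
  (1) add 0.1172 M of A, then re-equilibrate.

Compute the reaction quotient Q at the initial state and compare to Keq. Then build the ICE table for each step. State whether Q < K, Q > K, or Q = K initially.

Q₀ = 6.4813e-09 vs Keq = 1.118 ⇒ Q<K, forward
Step 1:
                   A          X          C
  init         1.549     0.0634    0.03937
  Δ          -0.6269     0.9403     0.9403
  eq          0.9221      1.004     0.9797
  solve Keq expr → x = 0.3134; check Q = 1.118
Then add 0.1172 M of A.
Step 2:
                   A          X          C
  init         1.039      1.004     0.9797
  Δ         -0.02201    0.03301    0.03301
  eq           1.017      1.037      1.013
  solve Keq expr → x = 0.011; check Q = 1.118

Q₀ = 6.4813e-09; Q < K (proceeds forward)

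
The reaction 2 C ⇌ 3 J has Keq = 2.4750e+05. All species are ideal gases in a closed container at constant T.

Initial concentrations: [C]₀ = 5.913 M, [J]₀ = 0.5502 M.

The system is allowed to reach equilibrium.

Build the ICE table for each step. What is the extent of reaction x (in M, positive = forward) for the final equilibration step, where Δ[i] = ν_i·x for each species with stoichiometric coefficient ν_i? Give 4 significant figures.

x = 2.928 M

Q₀ = 0.004764 vs Keq = 2.4750e+05 ⇒ Q<K, forward
Step 1:
                    C           J
  init          5.913      0.5502
  Δ            -5.856       8.784
  eq          0.05732       9.334
  solve Keq expr → x = 2.928; check Q = 2.4750e+05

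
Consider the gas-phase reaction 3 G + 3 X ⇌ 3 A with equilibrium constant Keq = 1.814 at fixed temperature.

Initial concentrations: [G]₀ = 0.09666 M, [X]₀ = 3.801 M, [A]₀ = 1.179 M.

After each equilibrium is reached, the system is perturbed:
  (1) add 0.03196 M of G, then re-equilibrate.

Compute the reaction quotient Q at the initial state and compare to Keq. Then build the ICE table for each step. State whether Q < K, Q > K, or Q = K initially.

Q₀ = 33.05; Q > K (proceeds reverse)

Q₀ = 33.05 vs Keq = 1.814 ⇒ Q>K, reverse
Step 1:
                    G           X           A
  init        0.09666       3.801       1.179
  Δ            0.1238      0.1238     -0.1238
  eq           0.2204       3.925       1.055
  solve Keq expr → x = -0.04126; check Q = 1.814
Then add 0.03196 M of G.
Step 2:
                    G           X           A
  init         0.2524       3.925       1.055
  Δ          -0.02523    -0.02523     0.02523
  eq           0.2272         3.9        1.08
  solve Keq expr → x = 0.00841; check Q = 1.814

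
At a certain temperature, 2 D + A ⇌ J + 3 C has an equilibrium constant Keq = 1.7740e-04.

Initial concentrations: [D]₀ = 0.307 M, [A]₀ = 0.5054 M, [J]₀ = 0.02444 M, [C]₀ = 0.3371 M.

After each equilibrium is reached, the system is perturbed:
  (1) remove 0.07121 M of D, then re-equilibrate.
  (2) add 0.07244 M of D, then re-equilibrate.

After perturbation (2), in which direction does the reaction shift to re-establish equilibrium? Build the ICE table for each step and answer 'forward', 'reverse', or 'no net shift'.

Direction: forward

Q₀ = 0.01965 vs Keq = 1.7740e-04 ⇒ Q>K, reverse
Step 1:
                   D          A          J          C
  Initial      0.307     0.5054    0.02444     0.3371
  Change     0.04762    0.02381   -0.02381   -0.07143
  Equil       0.3546     0.5292 6.2963e-04     0.2657
  solve Keq expr → x = -0.02381; check Q = 1.7740e-04
Then remove 0.07121 M of D.
Step 2:
                   D          A          J          C
  Initial     0.2834     0.5292 6.2963e-04     0.2657
  Change  4.4596e-04 2.2298e-04 -2.2298e-04 -6.6894e-04
  Equil       0.2839     0.5294 4.0665e-04      0.265
  solve Keq expr → x = -2.2298e-04; check Q = 1.7740e-04
Then add 0.07244 M of D.
Step 3:
                   D          A          J          C
  Initial     0.3563     0.5294 4.0665e-04      0.265
  Change  -4.5446e-04 -2.2723e-04 2.2723e-04 6.8168e-04
  Equil       0.3558     0.5292 6.3388e-04     0.2657
  solve Keq expr → x = 2.2723e-04; check Q = 1.7740e-04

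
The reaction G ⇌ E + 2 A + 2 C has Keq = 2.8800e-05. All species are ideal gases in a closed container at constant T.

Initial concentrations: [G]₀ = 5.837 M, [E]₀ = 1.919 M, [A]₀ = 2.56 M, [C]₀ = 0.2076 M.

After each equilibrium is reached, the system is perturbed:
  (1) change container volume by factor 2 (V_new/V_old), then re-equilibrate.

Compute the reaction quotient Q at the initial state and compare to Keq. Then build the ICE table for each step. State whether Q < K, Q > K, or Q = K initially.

Q₀ = 0.09286; Q > K (proceeds reverse)

Q₀ = 0.09286 vs Keq = 2.8800e-05 ⇒ Q>K, reverse
Step 1:
                  G         E         A         C
  I           5.837     1.919      2.56    0.2076
  C          0.1017   -0.1017   -0.2035   -0.2035
  E           5.939     1.817     2.357  0.004117
  solve Keq expr → x = -0.1017; check Q = 2.8800e-05
Then change container volume by factor 2 (V_new/V_old).
Step 2:
                  G         E         A         C
  I           2.969    0.9086     1.178  0.002058
  C       -0.003057  0.003057  0.006115  0.006115
  E           2.966    0.9117     1.184  0.008173
  solve Keq expr → x = 0.003057; check Q = 2.8800e-05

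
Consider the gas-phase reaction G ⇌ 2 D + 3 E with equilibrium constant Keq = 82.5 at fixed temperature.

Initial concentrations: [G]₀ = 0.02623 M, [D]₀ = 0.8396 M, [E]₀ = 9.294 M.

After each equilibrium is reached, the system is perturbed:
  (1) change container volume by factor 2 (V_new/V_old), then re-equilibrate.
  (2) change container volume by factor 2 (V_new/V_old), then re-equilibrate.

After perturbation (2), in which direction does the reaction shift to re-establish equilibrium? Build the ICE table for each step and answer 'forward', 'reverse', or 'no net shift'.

Q₀ = 2.1575e+04 vs Keq = 82.5 ⇒ Q>K, reverse
Step 1:
                  G         D         E
  Initial   0.02623    0.8396     9.294
  Change     0.3108   -0.6215   -0.9323
  Equil       0.337    0.2181     8.362
  solve Keq expr → x = -0.3108; check Q = 82.5
Then change container volume by factor 2 (V_new/V_old).
Step 2:
                  G         D         E
  Initial    0.1685     0.109     4.181
  Change   -0.08548     0.171    0.2564
  Equil     0.08302      0.28     4.437
  solve Keq expr → x = 0.08548; check Q = 82.5
Then change container volume by factor 2 (V_new/V_old).
Step 3:
                  G         D         E
  Initial   0.04151      0.14     2.219
  Change   -0.03483   0.06966    0.1045
  Equil     0.00668    0.2097     2.323
  solve Keq expr → x = 0.03483; check Q = 82.5

Direction: forward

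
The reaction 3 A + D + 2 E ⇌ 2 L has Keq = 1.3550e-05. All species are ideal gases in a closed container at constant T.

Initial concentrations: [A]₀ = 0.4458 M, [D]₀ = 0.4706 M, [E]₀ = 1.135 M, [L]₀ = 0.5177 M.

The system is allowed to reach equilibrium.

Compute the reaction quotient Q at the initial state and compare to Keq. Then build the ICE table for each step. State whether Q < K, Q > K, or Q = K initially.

Q₀ = 4.99; Q > K (proceeds reverse)

Q₀ = 4.99 vs Keq = 1.3550e-05 ⇒ Q>K, reverse
Step 1:
                  A         D         E         L
  Initial    0.4458    0.4706     1.135    0.5177
  Change     0.7662    0.2554    0.5108   -0.5108
  Equil       1.212     0.726     1.646  0.006888
  solve Keq expr → x = -0.2554; check Q = 1.3550e-05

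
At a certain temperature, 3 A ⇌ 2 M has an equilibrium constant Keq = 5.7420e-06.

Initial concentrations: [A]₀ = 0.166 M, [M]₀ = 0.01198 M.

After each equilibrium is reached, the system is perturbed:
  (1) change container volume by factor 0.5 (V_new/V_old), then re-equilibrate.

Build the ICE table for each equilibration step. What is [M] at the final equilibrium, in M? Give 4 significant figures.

[M]_eq = 5.3306e-04 M

Q₀ = 0.03138 vs Keq = 5.7420e-06 ⇒ Q>K, reverse
Step 1:
                    A           M
  Initial       0.166     0.01198
  Change      0.01769    -0.01179
  Equil        0.1837  1.8865e-04
  solve Keq expr → x = -0.005896; check Q = 5.7420e-06
Then change container volume by factor 0.5 (V_new/V_old).
Step 2:
                    A           M
  Initial      0.3674  3.7729e-04
  Change  -2.3366e-04  1.5577e-04
  Equil        0.3671  5.3306e-04
  solve Keq expr → x = 7.7886e-05; check Q = 5.7420e-06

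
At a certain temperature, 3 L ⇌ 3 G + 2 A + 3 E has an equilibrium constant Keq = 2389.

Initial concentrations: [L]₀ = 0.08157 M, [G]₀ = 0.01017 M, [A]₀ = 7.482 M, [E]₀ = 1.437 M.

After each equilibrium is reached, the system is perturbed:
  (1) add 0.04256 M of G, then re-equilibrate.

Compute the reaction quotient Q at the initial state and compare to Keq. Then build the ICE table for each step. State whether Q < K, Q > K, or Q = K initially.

Q₀ = 0.3219; Q < K (proceeds forward)

Q₀ = 0.3219 vs Keq = 2389 ⇒ Q<K, forward
Step 1:
                  L         G         A         E
  I         0.08157   0.01017     7.482     1.437
  C        -0.05407   0.05407   0.03605   0.05407
  E          0.0275   0.06424     7.518     1.491
  solve Keq expr → x = 0.01802; check Q = 2389
Then add 0.04256 M of G.
Step 2:
                  L         G         A         E
  I          0.0275    0.1068     7.518     1.491
  C          0.0125   -0.0125 -0.008333   -0.0125
  E            0.04    0.0943      7.51     1.479
  solve Keq expr → x = -0.004166; check Q = 2389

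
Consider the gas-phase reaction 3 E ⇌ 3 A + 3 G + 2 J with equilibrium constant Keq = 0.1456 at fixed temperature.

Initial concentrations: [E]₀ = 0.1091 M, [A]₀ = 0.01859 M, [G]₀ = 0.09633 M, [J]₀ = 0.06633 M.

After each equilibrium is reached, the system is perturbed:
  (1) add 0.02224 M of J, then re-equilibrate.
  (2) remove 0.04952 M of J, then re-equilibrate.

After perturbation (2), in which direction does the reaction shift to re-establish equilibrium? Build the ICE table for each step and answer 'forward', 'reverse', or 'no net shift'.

Direction: forward

Q₀ = 1.9457e-08 vs Keq = 0.1456 ⇒ Q<K, forward
Step 1:
                   E          A          G          J
  Initial     0.1091    0.01859    0.09633    0.06633
  Change    -0.09796    0.09796    0.09796    0.06531
  Equil      0.01114     0.1166     0.1943     0.1316
  solve Keq expr → x = 0.03265; check Q = 0.1456
Then add 0.02224 M of J.
Step 2:
                   E          A          G          J
  Initial    0.01114     0.1166     0.1943     0.1539
  Change    0.001014  -0.001014  -0.001014 -6.7626e-04
  Equil      0.01215     0.1155     0.1933     0.1532
  solve Keq expr → x = -3.3813e-04; check Q = 0.1456
Then remove 0.04952 M of J.
Step 3:
                   E          A          G          J
  Initial    0.01215     0.1155     0.1933     0.1037
  Change   -0.002377   0.002377   0.002377   0.001584
  Equil     0.009777     0.1179     0.1957     0.1053
  solve Keq expr → x = 7.9218e-04; check Q = 0.1456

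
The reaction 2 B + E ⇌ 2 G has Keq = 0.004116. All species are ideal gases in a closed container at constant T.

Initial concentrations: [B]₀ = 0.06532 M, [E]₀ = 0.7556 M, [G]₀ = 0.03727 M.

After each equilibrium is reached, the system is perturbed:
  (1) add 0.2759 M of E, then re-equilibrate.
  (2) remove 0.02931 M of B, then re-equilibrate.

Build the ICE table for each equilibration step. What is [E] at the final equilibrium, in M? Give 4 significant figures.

[E]_eq = 1.048 M

Q₀ = 0.4309 vs Keq = 0.004116 ⇒ Q>K, reverse
Step 1:
                   B          E          G
  Initial    0.06532     0.7556    0.03727
  Change      0.0318     0.0159    -0.0318
  Equil      0.09712     0.7715   0.005473
  solve Keq expr → x = -0.0159; check Q = 0.004116
Then add 0.2759 M of E.
Step 2:
                   B          E          G
  Initial    0.09712      1.047   0.005473
  Change  -8.4702e-04 -4.2351e-04 8.4702e-04
  Equil      0.09627      1.047    0.00632
  solve Keq expr → x = 4.2351e-04; check Q = 0.004116
Then remove 0.02931 M of B.
Step 3:
                   B          E          G
  Initial    0.06696      1.047    0.00632
  Change    0.001804 9.0186e-04  -0.001804
  Equil      0.06876      1.048   0.004516
  solve Keq expr → x = -9.0186e-04; check Q = 0.004116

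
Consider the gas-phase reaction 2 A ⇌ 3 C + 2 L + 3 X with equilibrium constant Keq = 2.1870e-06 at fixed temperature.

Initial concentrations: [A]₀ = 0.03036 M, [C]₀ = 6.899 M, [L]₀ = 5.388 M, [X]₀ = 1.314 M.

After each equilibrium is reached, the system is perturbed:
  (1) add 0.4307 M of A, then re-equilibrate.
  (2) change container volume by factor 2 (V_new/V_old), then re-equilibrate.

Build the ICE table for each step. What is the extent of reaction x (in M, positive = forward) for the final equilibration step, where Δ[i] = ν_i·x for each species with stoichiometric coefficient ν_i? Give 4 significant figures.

Q₀ = 2.3464e+07 vs Keq = 2.1870e-06 ⇒ Q>K, reverse
Step 1:
                   A          C          L          X
  init       0.03036      6.899      5.388      1.314
  Δ           0.8755     -1.313    -0.8755     -1.313
  eq          0.9058      5.586      4.513 7.9669e-04
  solve Keq expr → x = -0.4377; check Q = 2.1871e-06
Then add 0.4307 M of A.
Step 2:
                   A          C          L          X
  init         1.337      5.586      4.513 7.9669e-04
  Δ       -1.5713e-04 2.3569e-04 1.5713e-04 2.3569e-04
  eq           1.336      5.586      4.513   0.001032
  solve Keq expr → x = 7.8565e-05; check Q = 2.1870e-06
Then change container volume by factor 2 (V_new/V_old).
Step 3:
                   A          C          L          X
  init        0.6682      2.793      2.256 5.1619e-04
  Δ         -0.00103   0.001545    0.00103   0.001545
  eq          0.6672      2.795      2.257   0.002061
  solve Keq expr → x = 5.1490e-04; check Q = 2.1870e-06

x = 5.1490e-04 M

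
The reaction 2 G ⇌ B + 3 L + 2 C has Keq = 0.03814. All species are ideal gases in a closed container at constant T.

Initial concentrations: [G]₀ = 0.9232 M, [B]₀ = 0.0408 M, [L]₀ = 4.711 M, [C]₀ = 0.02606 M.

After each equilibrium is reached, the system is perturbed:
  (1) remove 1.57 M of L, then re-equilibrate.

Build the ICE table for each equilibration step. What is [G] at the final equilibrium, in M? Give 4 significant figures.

[G]_eq = 0.8483 M

Q₀ = 0.003399 vs Keq = 0.03814 ⇒ Q<K, forward
Step 1:
                    G           B           L           C
  init         0.9232      0.0408       4.711     0.02606
  Δ          -0.04077     0.02039     0.06116     0.04077
  eq           0.8824     0.06119       4.772     0.06683
  solve Keq expr → x = 0.02039; check Q = 0.03814
Then remove 1.57 M of L.
Step 2:
                    G           B           L           C
  init         0.8824     0.06119       3.202     0.06683
  Δ          -0.03411     0.01705     0.05116     0.03411
  eq           0.8483     0.07824       3.253      0.1009
  solve Keq expr → x = 0.01705; check Q = 0.03814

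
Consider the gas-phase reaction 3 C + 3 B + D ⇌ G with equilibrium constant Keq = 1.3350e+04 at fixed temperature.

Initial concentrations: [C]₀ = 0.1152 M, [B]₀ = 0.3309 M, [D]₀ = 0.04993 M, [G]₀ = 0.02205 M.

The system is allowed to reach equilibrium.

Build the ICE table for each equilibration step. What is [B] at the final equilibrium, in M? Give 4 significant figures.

[B]_eq = 0.3219 M

Q₀ = 7973 vs Keq = 1.3350e+04 ⇒ Q<K, forward
Step 1:
                    C           B           D           G
  init         0.1152      0.3309     0.04993     0.02205
  Δ         -0.008987   -0.008987   -0.002996    0.002996
  eq           0.1062      0.3219     0.04693     0.02505
  solve Keq expr → x = 0.002996; check Q = 1.3350e+04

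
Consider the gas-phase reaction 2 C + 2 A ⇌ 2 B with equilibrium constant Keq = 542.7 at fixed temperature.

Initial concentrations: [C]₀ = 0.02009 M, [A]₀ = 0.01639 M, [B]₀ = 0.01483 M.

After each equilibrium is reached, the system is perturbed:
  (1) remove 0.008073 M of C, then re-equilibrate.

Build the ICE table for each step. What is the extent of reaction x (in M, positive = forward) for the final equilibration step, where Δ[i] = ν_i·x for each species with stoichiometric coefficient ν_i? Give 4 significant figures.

x = -0.001004 M

Q₀ = 2028 vs Keq = 542.7 ⇒ Q>K, reverse
Step 1:
                   C          A          B
  I          0.02009    0.01639    0.01483
  C         0.003698   0.003698  -0.003698
  E          0.02379    0.02009    0.01113
  solve Keq expr → x = -0.001849; check Q = 542.7
Then remove 0.008073 M of C.
Step 2:
                   C          A          B
  I          0.01571    0.02009    0.01113
  C         0.002009   0.002009  -0.002009
  E          0.01772     0.0221   0.009123
  solve Keq expr → x = -0.001004; check Q = 542.7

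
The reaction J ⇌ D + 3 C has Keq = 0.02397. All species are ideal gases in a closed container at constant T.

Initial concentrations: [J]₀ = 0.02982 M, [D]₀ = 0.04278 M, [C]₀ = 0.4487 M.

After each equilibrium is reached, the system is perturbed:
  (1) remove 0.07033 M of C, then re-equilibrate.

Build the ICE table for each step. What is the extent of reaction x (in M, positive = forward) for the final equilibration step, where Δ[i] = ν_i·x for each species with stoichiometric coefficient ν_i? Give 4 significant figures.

Q₀ = 0.1296 vs Keq = 0.02397 ⇒ Q>K, reverse
Step 1:
                   J          D          C
  I          0.02982    0.04278     0.4487
  C          0.02129   -0.02129   -0.06386
  E          0.05111    0.02149     0.3848
  solve Keq expr → x = -0.02129; check Q = 0.02397
Then remove 0.07033 M of C.
Step 2:
                   J          D          C
  I          0.05111    0.02149     0.3145
  C        -0.006791   0.006791    0.02037
  E          0.04432    0.02828     0.3349
  solve Keq expr → x = 0.006791; check Q = 0.02397

x = 0.006791 M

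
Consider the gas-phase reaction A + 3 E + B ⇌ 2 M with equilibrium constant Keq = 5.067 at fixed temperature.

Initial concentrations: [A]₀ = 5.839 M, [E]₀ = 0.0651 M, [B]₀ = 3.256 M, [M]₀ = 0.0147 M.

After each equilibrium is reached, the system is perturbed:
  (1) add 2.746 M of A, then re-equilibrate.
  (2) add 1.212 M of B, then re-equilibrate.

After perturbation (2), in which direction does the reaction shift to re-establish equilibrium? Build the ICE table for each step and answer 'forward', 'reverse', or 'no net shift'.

Q₀ = 0.0412 vs Keq = 5.067 ⇒ Q<K, forward
Step 1:
                    A           E           B           M
  init          5.839      0.0651       3.256      0.0147
  Δ          -0.01306    -0.03918    -0.01306     0.02612
  eq            5.826     0.02592       3.243     0.04082
  solve Keq expr → x = 0.01306; check Q = 5.067
Then add 2.746 M of A.
Step 2:
                    A           E           B           M
  init          8.572     0.02592       3.243     0.04082
  Δ       -8.3641e-04   -0.002509 -8.3641e-04    0.001673
  eq            8.571     0.02341       3.242      0.0425
  solve Keq expr → x = 8.3641e-04; check Q = 5.067
Then add 1.212 M of B.
Step 3:
                    A           E           B           M
  init          8.571     0.02341       4.454      0.0425
  Δ       -6.4250e-04   -0.001927 -6.4250e-04    0.001285
  eq             8.57     0.02148       4.453     0.04378
  solve Keq expr → x = 6.4250e-04; check Q = 5.067

Direction: forward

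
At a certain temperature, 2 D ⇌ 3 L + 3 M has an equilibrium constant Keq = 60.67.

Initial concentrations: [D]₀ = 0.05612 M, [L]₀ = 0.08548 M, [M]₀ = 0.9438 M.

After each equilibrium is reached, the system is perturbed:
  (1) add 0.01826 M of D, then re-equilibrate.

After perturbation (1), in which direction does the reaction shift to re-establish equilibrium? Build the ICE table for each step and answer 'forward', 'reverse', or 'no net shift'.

Q₀ = 0.1667 vs Keq = 60.67 ⇒ Q<K, forward
Step 1:
                  D         L         M
  init      0.05612   0.08548    0.9438
  Δ        -0.04792   0.07188   0.07188
  eq       0.008203    0.1574     1.016
  solve Keq expr → x = 0.02396; check Q = 60.67
Then add 0.01826 M of D.
Step 2:
                  D         L         M
  init      0.02646    0.1574     1.016
  Δ        -0.01596   0.02394   0.02394
  eq         0.0105    0.1813      1.04
  solve Keq expr → x = 0.007979; check Q = 60.67

Direction: forward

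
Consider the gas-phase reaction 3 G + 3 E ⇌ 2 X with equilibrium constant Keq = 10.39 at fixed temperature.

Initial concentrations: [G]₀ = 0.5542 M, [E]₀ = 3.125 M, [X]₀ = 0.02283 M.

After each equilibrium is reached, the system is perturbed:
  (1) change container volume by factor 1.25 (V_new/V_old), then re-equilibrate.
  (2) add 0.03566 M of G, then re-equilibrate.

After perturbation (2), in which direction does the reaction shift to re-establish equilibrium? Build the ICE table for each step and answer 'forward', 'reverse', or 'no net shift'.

Q₀ = 1.0034e-04 vs Keq = 10.39 ⇒ Q<K, forward
Step 1:
                    G           E           X
  init         0.5542       3.125     0.02283
  Δ           -0.4707     -0.4707      0.3138
  eq          0.08354       2.654      0.3366
  solve Keq expr → x = 0.1569; check Q = 10.39
Then change container volume by factor 1.25 (V_new/V_old).
Step 2:
                    G           E           X
  init        0.06684       2.123      0.2693
  Δ           0.01946     0.01946    -0.01297
  eq          0.08629       2.143      0.2563
  solve Keq expr → x = -0.006485; check Q = 10.39
Then add 0.03566 M of G.
Step 3:
                    G           E           X
  init          0.122       2.143      0.2563
  Δ          -0.02995    -0.02995     0.01997
  eq            0.092       2.113      0.2763
  solve Keq expr → x = 0.009983; check Q = 10.39

Direction: forward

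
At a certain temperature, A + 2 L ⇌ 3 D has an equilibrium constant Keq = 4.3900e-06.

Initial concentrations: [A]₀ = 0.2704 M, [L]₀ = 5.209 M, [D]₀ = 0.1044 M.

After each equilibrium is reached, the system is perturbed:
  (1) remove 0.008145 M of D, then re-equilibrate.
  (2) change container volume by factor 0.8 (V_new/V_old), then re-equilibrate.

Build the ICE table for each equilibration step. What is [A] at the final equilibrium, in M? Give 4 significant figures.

Q₀ = 1.5509e-04 vs Keq = 4.3900e-06 ⇒ Q>K, reverse
Step 1:
                  A         L         D
  init       0.2704     5.209    0.1044
  Δ         0.02383   0.04765  -0.07148
  eq         0.2942     5.257   0.03292
  solve Keq expr → x = -0.02383; check Q = 4.3900e-06
Then remove 0.008145 M of D.
Step 2:
                  A         L         D
  init       0.2942     5.257   0.02478
  Δ       -0.002674 -0.005348  0.008023
  eq         0.2916     5.251    0.0328
  solve Keq expr → x = 0.002674; check Q = 4.3900e-06
Then change container volume by factor 0.8 (V_new/V_old).
Step 3:
                  A         L         D
  init       0.3644     6.564     0.041
  Δ               0         0         0
  eq         0.3644     6.564     0.041
  solve Keq expr → x = 0; check Q = 4.3900e-06

[A]_eq = 0.3644 M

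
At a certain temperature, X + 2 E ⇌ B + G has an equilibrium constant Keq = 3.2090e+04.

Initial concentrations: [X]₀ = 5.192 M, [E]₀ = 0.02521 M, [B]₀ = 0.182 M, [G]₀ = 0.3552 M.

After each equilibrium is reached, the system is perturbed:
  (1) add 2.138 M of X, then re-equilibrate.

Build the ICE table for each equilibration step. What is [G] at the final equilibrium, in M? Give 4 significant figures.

Q₀ = 19.59 vs Keq = 3.2090e+04 ⇒ Q<K, forward
Step 1:
                   X          E          B          G
  init         5.192    0.02521      0.182     0.3552
  Δ         -0.01228   -0.02455    0.01228    0.01228
  eq            5.18 6.5537e-04     0.1943     0.3675
  solve Keq expr → x = 0.01228; check Q = 3.2090e+04
Then add 2.138 M of X.
Step 2:
                   X          E          B          G
  init         7.318 6.5537e-04     0.1943     0.3675
  Δ       -5.1937e-05 -1.0387e-04 5.1937e-05 5.1937e-05
  eq           7.318 5.5150e-04     0.1943     0.3675
  solve Keq expr → x = 5.1937e-05; check Q = 3.2090e+04

[G]_eq = 0.3675 M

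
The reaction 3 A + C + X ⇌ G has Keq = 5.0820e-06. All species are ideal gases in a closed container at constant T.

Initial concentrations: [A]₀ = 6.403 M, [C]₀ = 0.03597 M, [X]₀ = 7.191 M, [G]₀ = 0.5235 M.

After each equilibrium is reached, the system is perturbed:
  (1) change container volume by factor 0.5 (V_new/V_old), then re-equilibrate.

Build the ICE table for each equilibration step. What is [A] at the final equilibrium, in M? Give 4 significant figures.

[A]_eq = 15.23 M

Q₀ = 0.00771 vs Keq = 5.0820e-06 ⇒ Q>K, reverse
Step 1:
                   A          C          X          G
  init         6.403    0.03597      7.191     0.5235
  Δ            1.538     0.5127     0.5127    -0.5127
  eq           7.941     0.5487      7.704    0.01076
  solve Keq expr → x = -0.5127; check Q = 5.0820e-06
Then change container volume by factor 0.5 (V_new/V_old).
Step 2:
                   A          C          X          G
  init         15.88      1.097      15.41    0.02152
  Δ          -0.6545    -0.2182    -0.2182     0.2182
  eq           15.23     0.8793      15.19     0.2397
  solve Keq expr → x = 0.2182; check Q = 5.0820e-06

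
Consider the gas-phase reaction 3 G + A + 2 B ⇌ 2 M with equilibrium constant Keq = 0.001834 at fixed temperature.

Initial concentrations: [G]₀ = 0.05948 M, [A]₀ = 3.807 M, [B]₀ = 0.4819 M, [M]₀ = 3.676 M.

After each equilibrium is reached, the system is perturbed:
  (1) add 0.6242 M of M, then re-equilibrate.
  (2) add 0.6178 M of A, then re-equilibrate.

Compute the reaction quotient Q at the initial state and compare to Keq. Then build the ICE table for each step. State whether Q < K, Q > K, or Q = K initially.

Q₀ = 7.2634e+04 vs Keq = 0.001834 ⇒ Q>K, reverse
Step 1:
                    G           A           B           M
  I           0.05948       3.807      0.4819       3.676
  C              3.25       1.083       2.166      -2.166
  E             3.309        4.89       2.648        1.51
  solve Keq expr → x = -1.083; check Q = 0.001834
Then add 0.6242 M of M.
Step 2:
                    G           A           B           M
  I             3.309        4.89       2.648       2.134
  C            0.3336      0.1112      0.2224     -0.2224
  E             3.643       5.001       2.871       1.911
  solve Keq expr → x = -0.1112; check Q = 0.001834
Then add 0.6178 M of A.
Step 3:
                    G           A           B           M
  I             3.643       5.619       2.871       1.911
  C          -0.05688    -0.01896    -0.03792     0.03792
  E             3.586         5.6       2.833       1.949
  solve Keq expr → x = 0.01896; check Q = 0.001834

Q₀ = 7.2634e+04; Q > K (proceeds reverse)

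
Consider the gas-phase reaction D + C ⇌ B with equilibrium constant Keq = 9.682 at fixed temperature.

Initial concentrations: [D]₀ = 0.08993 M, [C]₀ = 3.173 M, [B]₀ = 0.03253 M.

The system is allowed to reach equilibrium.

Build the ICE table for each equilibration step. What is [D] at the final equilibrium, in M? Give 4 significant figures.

Q₀ = 0.114 vs Keq = 9.682 ⇒ Q<K, forward
Step 1:
                  D         C         B
  I         0.08993     3.173   0.03253
  C        -0.08597  -0.08597   0.08597
  E        0.003965     3.087    0.1185
  solve Keq expr → x = 0.08597; check Q = 9.682

[D]_eq = 0.003965 M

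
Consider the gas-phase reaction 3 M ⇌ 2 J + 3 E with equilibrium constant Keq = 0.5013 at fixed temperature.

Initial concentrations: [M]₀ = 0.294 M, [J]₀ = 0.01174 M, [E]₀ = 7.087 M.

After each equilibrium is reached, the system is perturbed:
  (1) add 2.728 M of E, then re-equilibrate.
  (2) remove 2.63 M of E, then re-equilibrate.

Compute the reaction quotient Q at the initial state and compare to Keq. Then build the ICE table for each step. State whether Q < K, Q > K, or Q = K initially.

Q₀ = 1.931 vs Keq = 0.5013 ⇒ Q>K, reverse
Step 1:
                  M         J         E
  I           0.294   0.01174     7.087
  C         0.00824 -0.005493  -0.00824
  E          0.3022  0.006247     7.079
  solve Keq expr → x = -0.002747; check Q = 0.5013
Then add 2.728 M of E.
Step 2:
                  M         J         E
  I          0.3022  0.006247     9.807
  C         0.00352 -0.002347  -0.00352
  E          0.3058    0.0039     9.803
  solve Keq expr → x = -0.001173; check Q = 0.5013
Then remove 2.63 M of E.
Step 3:
                  M         J         E
  I          0.3058    0.0039     7.173
  C       -0.003337  0.002225  0.003337
  E          0.3024  0.006125     7.177
  solve Keq expr → x = 0.001112; check Q = 0.5013

Q₀ = 1.931; Q > K (proceeds reverse)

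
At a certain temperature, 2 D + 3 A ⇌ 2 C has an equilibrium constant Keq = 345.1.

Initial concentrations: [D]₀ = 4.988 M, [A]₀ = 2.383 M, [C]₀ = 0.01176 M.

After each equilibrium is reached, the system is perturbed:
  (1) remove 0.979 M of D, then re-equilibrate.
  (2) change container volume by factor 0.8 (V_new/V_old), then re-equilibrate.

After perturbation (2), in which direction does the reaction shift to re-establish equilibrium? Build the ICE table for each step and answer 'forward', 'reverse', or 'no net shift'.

Direction: forward

Q₀ = 4.1076e-07 vs Keq = 345.1 ⇒ Q<K, forward
Step 1:
                  D         A         C
  init        4.988     2.383   0.01176
  Δ          -1.533      -2.3     1.533
  eq          3.455   0.08337     1.545
  solve Keq expr → x = 0.7665; check Q = 345.1
Then remove 0.979 M of D.
Step 2:
                  D         A         C
  init        2.476   0.08337     1.545
  Δ         0.01318   0.01978  -0.01318
  eq          2.489    0.1031     1.532
  solve Keq expr → x = -0.006592; check Q = 345.1
Then change container volume by factor 0.8 (V_new/V_old).
Step 3:
                  D         A         C
  init        3.111    0.1289     1.915
  Δ        -0.01655  -0.02482   0.01655
  eq          3.095    0.1041     1.931
  solve Keq expr → x = 0.008274; check Q = 345.1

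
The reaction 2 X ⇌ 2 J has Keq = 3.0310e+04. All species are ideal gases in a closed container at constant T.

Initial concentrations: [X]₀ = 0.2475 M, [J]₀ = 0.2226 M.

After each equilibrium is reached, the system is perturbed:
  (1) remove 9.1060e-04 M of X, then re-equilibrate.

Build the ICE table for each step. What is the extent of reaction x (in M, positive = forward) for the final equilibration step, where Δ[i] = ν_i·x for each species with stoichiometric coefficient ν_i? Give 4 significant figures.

Q₀ = 0.8089 vs Keq = 3.0310e+04 ⇒ Q<K, forward
Step 1:
                    X           J
  I            0.2475      0.2226
  C           -0.2448      0.2448
  E          0.002685      0.4674
  solve Keq expr → x = 0.1224; check Q = 3.0310e+04
Then remove 9.1060e-04 M of X.
Step 2:
                    X           J
  I          0.001774      0.4674
  C        9.0540e-04 -9.0540e-04
  E           0.00268      0.4665
  solve Keq expr → x = -4.5270e-04; check Q = 3.0310e+04

x = -4.5270e-04 M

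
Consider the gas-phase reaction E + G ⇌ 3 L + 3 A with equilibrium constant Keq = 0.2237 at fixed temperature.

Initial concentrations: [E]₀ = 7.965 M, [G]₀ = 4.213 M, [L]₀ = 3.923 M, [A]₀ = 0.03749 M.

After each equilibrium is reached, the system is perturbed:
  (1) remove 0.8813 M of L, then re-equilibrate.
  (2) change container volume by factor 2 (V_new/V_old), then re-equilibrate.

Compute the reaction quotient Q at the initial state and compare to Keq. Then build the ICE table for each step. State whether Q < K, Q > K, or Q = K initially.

Q₀ = 9.4803e-05; Q < K (proceeds forward)

Q₀ = 9.4803e-05 vs Keq = 0.2237 ⇒ Q<K, forward
Step 1:
                    E           G           L           A
  I             7.965       4.213       3.923     0.03749
  C           -0.1357     -0.1357      0.4072      0.4072
  E             7.829       4.077        4.33      0.4447
  solve Keq expr → x = 0.1357; check Q = 0.2237
Then remove 0.8813 M of L.
Step 2:
                    E           G           L           A
  I             7.829       4.077       3.449      0.4447
  C           -0.0321     -0.0321      0.0963      0.0963
  E             7.797       4.045       3.545       0.541
  solve Keq expr → x = 0.0321; check Q = 0.2237
Then change container volume by factor 2 (V_new/V_old).
Step 3:
                    E           G           L           A
  I             3.899       2.023       1.773      0.2705
  C          -0.09943    -0.09943      0.2983      0.2983
  E             3.799       1.923       2.071      0.5688
  solve Keq expr → x = 0.09943; check Q = 0.2237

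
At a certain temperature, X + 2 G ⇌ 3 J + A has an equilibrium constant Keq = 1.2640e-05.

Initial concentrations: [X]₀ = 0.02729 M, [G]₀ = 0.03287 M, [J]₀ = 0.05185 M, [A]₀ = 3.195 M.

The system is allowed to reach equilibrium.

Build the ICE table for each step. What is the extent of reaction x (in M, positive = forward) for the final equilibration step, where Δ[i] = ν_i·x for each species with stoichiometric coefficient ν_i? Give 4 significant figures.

Q₀ = 15.1 vs Keq = 1.2640e-05 ⇒ Q>K, reverse
Step 1:
                  X         G         J         A
  init      0.02729   0.03287   0.05185     3.195
  Δ         0.01698   0.03395  -0.05093  -0.01698
  eq        0.04427   0.06682 9.2292e-04     3.178
  solve Keq expr → x = -0.01698; check Q = 1.2640e-05

x = -0.01698 M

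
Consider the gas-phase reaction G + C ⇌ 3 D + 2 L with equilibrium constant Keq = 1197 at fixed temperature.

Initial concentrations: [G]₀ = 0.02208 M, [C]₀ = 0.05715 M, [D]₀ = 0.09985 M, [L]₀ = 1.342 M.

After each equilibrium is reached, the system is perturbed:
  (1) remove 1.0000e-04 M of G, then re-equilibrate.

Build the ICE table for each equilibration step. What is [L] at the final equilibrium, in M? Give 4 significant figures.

[L]_eq = 1.386 M

Q₀ = 1.421 vs Keq = 1197 ⇒ Q<K, forward
Step 1:
                    G           C           D           L
  I           0.02208     0.05715     0.09985       1.342
  C          -0.02187    -0.02187     0.06562     0.04375
  E        2.0605e-04     0.03528      0.1655       1.386
  solve Keq expr → x = 0.02187; check Q = 1197
Then remove 1.0000e-04 M of G.
Step 2:
                    G           C           D           L
  I        1.0605e-04     0.03528      0.1655       1.386
  C        9.8273e-05  9.8273e-05 -2.9482e-04 -1.9655e-04
  E        2.0432e-04     0.03537      0.1652       1.386
  solve Keq expr → x = -9.8273e-05; check Q = 1197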